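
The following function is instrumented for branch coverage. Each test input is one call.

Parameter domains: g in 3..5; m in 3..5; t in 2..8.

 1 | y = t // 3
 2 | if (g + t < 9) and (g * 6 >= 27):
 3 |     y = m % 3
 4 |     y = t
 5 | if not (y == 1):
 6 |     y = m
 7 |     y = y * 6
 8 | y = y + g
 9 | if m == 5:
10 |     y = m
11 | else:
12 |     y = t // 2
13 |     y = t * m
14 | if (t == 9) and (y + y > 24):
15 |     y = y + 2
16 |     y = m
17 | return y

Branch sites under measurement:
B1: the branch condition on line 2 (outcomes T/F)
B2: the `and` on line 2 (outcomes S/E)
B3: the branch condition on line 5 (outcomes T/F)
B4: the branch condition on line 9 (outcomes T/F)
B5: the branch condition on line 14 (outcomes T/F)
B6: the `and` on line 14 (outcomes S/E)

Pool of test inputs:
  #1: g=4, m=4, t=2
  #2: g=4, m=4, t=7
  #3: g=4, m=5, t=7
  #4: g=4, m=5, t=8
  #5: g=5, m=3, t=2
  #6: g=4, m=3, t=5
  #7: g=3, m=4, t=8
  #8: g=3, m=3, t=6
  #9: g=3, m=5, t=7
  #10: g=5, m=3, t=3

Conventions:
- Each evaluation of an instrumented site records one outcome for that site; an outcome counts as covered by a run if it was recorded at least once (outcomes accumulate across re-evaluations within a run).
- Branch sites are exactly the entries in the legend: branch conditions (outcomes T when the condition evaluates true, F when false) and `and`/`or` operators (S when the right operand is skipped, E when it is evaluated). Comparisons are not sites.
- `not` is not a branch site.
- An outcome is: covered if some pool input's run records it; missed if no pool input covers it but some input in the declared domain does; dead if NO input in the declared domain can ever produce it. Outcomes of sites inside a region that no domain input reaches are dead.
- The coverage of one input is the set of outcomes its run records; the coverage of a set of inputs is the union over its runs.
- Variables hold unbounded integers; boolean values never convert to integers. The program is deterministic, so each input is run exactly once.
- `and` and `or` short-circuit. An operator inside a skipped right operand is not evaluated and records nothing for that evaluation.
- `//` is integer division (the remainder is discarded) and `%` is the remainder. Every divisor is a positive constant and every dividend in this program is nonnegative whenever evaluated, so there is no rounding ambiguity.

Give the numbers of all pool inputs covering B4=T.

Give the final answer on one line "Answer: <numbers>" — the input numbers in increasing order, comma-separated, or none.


input #1 (g=4, m=4, t=2): misses B4=T
input #2 (g=4, m=4, t=7): misses B4=T
input #3 (g=4, m=5, t=7): covers B4=T
input #4 (g=4, m=5, t=8): covers B4=T
input #5 (g=5, m=3, t=2): misses B4=T
input #6 (g=4, m=3, t=5): misses B4=T
input #7 (g=3, m=4, t=8): misses B4=T
input #8 (g=3, m=3, t=6): misses B4=T
input #9 (g=3, m=5, t=7): covers B4=T
input #10 (g=5, m=3, t=3): misses B4=T
Answer: 3, 4, 9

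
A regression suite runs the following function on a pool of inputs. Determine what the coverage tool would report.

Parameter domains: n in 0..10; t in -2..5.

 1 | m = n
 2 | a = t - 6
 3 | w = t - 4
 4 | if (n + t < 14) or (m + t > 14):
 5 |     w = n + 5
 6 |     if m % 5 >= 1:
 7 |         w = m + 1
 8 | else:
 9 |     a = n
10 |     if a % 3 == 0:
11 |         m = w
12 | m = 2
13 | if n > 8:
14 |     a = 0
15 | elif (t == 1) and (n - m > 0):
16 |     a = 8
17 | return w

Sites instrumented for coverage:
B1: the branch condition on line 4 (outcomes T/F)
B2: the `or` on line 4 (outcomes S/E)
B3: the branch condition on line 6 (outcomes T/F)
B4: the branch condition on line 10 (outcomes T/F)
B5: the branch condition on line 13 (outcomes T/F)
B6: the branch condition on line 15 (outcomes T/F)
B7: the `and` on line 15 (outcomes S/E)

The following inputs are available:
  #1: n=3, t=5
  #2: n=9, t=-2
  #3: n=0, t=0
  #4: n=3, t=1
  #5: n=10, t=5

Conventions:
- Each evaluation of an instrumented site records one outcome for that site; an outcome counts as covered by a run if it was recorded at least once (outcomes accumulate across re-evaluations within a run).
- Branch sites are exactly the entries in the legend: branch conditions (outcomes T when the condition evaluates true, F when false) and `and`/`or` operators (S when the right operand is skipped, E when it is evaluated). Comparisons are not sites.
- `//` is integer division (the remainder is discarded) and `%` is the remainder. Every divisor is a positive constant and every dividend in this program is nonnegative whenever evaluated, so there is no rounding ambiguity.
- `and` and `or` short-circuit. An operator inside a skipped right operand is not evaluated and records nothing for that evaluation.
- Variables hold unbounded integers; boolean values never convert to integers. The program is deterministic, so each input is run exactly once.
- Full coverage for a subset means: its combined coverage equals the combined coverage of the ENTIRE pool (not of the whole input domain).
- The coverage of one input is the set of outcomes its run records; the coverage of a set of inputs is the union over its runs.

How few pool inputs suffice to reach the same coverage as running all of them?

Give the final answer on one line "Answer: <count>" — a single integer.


input #1, n=3, t=5: events B2->S, B1->T, B3->T, B5->F, B7->S, B6->F; outcomes B1=T, B2=S, B3=T, B5=F, B6=F, B7=S
input #2, n=9, t=-2: events B2->S, B1->T, B3->T, B5->T; outcomes B1=T, B2=S, B3=T, B5=T
input #3, n=0, t=0: events B2->S, B1->T, B3->F, B5->F, B7->S, B6->F; outcomes B1=T, B2=S, B3=F, B5=F, B6=F, B7=S
input #4, n=3, t=1: events B2->S, B1->T, B3->T, B5->F, B7->E, B6->T; outcomes B1=T, B2=S, B3=T, B5=F, B6=T, B7=E
input #5, n=10, t=5: events B2->E, B1->T, B3->F, B5->T; outcomes B1=T, B2=E, B3=F, B5=T
pool-wide coverage (11 outcomes): B1=T, B2=S, B2=E, B3=T, B3=F, B5=T, B5=F, B6=T, B6=F, B7=S, B7=E
size 1 is not enough: best union over all size-1 subsets is 6/11
size 2 is not enough: best union over all size-2 subsets is 9/11
size 3: inputs {1, 4, 5} cover all 11 outcomes, and no lexicographically smaller subset of this size does
Answer: 3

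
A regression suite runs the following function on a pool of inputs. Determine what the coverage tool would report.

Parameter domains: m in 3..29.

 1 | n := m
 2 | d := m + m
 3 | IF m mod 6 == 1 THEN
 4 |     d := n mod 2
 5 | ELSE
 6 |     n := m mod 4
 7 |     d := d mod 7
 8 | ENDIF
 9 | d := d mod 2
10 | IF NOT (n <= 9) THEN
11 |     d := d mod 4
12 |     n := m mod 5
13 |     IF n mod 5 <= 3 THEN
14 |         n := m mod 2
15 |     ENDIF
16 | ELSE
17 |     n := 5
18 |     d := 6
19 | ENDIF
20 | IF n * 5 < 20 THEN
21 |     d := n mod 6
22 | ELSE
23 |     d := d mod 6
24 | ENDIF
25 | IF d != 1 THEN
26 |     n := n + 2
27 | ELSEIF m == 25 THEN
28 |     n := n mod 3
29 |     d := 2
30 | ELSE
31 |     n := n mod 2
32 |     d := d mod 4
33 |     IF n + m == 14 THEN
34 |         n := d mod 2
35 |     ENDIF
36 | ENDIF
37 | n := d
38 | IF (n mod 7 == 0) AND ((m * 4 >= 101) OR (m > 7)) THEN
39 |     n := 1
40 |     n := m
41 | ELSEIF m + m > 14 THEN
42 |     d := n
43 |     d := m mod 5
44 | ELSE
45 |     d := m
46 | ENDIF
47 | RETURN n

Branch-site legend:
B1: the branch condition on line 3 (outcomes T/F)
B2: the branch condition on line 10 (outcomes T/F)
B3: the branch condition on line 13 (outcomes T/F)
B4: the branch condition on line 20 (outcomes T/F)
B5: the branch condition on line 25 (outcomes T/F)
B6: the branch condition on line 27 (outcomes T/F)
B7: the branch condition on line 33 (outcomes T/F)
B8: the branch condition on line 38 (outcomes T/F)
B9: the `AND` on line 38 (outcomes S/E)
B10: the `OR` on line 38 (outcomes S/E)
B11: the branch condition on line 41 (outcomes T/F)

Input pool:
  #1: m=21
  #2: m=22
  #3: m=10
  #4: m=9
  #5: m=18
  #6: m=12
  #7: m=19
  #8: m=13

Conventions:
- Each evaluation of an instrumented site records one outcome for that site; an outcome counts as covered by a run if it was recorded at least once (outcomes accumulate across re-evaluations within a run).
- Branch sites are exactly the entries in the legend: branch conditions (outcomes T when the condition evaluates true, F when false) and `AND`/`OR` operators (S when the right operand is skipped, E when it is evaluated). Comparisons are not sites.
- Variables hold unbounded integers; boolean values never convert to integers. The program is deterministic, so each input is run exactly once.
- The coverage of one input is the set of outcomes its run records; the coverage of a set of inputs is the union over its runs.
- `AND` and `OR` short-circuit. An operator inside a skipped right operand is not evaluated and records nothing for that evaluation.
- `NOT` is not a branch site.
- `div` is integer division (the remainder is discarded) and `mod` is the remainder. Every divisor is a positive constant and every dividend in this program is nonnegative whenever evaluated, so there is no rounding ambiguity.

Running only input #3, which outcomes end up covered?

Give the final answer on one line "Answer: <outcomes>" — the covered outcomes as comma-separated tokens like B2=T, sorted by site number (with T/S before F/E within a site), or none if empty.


Tracing the run of input #3 (m=10):
  B1->F, B2->F, B4->F, B5->T, B9->E, B10->E, B8->T
as a set, this run covers: B1=F, B2=F, B4=F, B5=T, B8=T, B9=E, B10=E
Answer: B1=F, B2=F, B4=F, B5=T, B8=T, B9=E, B10=E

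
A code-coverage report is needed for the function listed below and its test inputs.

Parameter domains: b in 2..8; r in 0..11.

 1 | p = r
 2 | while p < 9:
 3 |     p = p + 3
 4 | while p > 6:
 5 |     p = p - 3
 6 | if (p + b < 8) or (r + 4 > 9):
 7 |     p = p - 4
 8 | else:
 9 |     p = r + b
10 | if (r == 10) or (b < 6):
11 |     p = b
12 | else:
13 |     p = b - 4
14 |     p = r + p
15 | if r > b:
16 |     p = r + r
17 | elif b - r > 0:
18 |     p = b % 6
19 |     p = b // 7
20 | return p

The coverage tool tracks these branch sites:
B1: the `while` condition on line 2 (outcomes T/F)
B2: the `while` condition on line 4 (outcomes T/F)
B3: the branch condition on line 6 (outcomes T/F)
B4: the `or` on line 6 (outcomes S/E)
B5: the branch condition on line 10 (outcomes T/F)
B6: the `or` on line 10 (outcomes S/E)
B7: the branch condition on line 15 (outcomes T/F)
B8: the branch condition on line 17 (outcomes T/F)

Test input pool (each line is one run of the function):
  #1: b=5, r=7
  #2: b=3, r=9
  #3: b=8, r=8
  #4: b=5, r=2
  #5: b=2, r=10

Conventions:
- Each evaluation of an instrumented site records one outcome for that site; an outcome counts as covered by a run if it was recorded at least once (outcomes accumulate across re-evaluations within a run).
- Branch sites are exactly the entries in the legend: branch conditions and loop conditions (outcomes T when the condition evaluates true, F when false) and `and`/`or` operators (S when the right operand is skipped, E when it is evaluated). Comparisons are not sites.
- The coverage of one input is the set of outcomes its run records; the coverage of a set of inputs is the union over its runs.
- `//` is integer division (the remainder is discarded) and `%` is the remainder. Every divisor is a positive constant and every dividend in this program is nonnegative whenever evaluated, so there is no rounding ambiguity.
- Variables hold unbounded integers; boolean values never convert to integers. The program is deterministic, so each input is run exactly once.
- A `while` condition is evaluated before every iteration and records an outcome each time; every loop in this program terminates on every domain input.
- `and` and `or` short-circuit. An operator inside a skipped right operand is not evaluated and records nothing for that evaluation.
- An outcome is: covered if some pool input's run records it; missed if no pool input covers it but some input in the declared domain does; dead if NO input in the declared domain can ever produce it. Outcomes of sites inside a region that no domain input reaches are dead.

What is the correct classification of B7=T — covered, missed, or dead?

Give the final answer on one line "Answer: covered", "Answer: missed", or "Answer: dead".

B7=T is recorded by pool input(s) 1, 2, 5 -> covered

Answer: covered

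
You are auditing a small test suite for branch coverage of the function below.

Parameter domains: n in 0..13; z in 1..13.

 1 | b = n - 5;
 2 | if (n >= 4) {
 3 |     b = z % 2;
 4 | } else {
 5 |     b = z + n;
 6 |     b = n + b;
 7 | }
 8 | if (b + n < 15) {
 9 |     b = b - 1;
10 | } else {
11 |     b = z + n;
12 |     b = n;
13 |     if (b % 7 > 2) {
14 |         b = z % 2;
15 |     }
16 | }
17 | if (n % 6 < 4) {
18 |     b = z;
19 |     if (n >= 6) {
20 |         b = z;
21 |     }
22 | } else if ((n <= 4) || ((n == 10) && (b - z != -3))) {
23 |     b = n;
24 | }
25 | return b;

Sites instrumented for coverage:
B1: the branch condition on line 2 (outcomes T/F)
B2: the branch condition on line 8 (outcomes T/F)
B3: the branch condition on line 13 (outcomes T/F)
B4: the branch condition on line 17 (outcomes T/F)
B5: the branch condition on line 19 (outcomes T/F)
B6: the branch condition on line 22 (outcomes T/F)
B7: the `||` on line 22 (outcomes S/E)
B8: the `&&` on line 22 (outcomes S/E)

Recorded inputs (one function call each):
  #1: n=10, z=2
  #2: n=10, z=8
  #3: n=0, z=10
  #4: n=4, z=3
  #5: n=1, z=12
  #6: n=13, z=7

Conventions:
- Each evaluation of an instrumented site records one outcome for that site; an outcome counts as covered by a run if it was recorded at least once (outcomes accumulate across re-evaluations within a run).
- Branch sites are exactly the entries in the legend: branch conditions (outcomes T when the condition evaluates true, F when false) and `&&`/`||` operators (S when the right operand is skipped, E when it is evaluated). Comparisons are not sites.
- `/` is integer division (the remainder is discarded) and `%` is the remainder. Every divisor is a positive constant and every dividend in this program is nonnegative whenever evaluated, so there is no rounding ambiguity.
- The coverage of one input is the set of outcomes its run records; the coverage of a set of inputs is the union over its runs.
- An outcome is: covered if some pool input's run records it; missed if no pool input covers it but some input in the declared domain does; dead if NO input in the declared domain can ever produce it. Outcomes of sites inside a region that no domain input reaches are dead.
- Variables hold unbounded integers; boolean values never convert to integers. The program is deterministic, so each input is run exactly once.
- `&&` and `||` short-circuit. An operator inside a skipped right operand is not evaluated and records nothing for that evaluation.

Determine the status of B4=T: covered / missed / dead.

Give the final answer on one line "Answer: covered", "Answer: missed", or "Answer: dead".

B4=T is recorded by pool input(s) 3, 5, 6 -> covered

Answer: covered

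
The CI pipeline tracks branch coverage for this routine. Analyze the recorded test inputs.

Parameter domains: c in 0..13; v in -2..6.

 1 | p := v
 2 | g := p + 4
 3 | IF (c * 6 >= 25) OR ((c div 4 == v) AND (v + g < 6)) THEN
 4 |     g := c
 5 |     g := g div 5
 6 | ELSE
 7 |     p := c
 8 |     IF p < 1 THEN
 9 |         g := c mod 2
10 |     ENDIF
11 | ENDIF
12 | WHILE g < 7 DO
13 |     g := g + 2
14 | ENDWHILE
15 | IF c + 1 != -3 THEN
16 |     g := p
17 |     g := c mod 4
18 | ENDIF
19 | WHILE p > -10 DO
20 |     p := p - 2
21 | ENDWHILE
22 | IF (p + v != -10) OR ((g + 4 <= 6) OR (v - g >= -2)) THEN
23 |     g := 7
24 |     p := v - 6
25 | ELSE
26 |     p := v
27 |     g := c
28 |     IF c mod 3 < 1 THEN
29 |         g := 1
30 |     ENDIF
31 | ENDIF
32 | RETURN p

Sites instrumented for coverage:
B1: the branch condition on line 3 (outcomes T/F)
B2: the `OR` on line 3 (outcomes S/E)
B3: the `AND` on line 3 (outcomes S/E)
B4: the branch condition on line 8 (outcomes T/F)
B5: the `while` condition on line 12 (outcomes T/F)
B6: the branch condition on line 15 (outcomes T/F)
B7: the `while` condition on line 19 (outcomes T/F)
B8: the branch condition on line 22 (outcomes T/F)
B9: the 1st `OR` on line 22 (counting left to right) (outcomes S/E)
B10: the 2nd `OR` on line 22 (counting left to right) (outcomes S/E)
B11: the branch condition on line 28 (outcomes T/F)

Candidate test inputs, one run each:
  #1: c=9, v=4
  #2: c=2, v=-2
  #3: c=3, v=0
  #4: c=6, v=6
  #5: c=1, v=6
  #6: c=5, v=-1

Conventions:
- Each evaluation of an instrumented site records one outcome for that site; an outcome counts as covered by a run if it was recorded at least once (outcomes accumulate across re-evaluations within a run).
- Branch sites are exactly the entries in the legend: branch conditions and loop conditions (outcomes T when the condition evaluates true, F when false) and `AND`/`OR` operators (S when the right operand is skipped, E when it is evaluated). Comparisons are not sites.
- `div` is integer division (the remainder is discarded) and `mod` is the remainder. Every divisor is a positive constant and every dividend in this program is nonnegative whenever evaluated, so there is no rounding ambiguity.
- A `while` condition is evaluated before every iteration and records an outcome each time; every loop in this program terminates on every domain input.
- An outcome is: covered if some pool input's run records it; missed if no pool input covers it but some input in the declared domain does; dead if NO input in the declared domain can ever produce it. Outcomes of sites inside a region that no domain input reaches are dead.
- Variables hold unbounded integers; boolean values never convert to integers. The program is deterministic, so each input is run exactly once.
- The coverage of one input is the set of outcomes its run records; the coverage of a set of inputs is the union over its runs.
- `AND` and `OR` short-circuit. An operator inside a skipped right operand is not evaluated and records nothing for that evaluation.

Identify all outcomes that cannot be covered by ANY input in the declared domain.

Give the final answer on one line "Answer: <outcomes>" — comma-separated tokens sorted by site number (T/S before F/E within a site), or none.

exhaustive pass over the 126-input domain:
  B6=F: no domain input ever produces it -> dead
  reachable outcomes have witnesses, e.g. B1=T (e.g. c=0, v=0), B1=F (e.g. c=0, v=-2), B2=S (e.g. c=5, v=-2), B2=E (e.g. c=0, v=-2)

Answer: B6=F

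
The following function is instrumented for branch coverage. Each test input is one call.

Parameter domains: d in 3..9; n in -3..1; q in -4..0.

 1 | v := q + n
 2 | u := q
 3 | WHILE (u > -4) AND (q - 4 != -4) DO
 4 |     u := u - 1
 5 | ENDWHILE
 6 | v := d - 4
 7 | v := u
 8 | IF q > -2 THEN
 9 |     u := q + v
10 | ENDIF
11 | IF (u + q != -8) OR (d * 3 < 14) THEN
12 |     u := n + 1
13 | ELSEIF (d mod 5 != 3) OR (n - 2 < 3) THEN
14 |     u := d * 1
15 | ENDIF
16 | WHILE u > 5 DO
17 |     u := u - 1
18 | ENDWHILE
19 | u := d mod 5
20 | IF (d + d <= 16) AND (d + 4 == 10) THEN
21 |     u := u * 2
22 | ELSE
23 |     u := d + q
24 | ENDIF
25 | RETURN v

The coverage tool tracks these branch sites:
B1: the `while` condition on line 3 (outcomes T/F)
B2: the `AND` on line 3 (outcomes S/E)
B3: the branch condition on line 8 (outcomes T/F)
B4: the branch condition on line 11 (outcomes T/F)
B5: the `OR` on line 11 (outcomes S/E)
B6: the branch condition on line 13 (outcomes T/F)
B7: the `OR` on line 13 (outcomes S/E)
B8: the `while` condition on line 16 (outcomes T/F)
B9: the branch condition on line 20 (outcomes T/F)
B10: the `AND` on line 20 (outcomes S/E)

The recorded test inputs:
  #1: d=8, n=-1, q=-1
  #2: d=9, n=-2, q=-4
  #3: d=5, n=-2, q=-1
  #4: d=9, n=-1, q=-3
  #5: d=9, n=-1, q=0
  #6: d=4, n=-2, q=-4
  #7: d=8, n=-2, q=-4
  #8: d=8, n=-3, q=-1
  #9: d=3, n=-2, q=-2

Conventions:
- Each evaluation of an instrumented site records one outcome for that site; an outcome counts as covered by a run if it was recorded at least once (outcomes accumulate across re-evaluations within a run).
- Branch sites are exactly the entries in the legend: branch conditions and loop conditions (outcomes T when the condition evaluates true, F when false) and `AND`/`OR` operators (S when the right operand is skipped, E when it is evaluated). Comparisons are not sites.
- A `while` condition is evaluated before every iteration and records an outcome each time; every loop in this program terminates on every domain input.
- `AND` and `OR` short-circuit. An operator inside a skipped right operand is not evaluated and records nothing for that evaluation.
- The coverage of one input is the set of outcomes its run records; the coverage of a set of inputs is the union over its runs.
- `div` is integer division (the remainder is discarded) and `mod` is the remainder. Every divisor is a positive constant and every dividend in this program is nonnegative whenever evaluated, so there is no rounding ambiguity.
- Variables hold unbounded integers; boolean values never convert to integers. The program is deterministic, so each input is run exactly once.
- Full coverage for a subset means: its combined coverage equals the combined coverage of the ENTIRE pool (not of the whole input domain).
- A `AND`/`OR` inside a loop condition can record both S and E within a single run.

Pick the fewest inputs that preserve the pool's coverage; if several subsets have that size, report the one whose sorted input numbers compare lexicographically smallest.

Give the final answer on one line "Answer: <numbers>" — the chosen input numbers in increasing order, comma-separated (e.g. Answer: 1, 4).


input #1, d=8, n=-1, q=-1: events B2->E, B1->T, B2->E, B1->T, B2->E, B1->T, B2->S, B1->F, B3->T, B5->S, B4->T, B8->F, B10->E, B9->F; outcomes B1=T, B1=F, B2=S, B2=E, B3=T, B4=T, B5=S, B8=F, B9=F, B10=E
input #2, d=9, n=-2, q=-4: events B2->S, B1->F, B3->F, B5->E, B4->F, B7->S, B6->T, B8->T, B8->T, B8->T, B8->T, B8->F, B10->S, B9->F; outcomes B1=F, B2=S, B3=F, B4=F, B5=E, B6=T, B7=S, B8=T, B8=F, B9=F, B10=S
input #3, d=5, n=-2, q=-1: events B2->E, B1->T, B2->E, B1->T, B2->E, B1->T, B2->S, B1->F, B3->T, B5->S, B4->T, B8->F, B10->E, B9->F; outcomes B1=T, B1=F, B2=S, B2=E, B3=T, B4=T, B5=S, B8=F, B9=F, B10=E
input #4, d=9, n=-1, q=-3: events B2->E, B1->T, B2->S, B1->F, B3->F, B5->S, B4->T, B8->F, B10->S, B9->F; outcomes B1=T, B1=F, B2=S, B2=E, B3=F, B4=T, B5=S, B8=F, B9=F, B10=S
input #5, d=9, n=-1, q=0: events B2->E, B1->F, B3->T, B5->S, B4->T, B8->F, B10->S, B9->F; outcomes B1=F, B2=E, B3=T, B4=T, B5=S, B8=F, B9=F, B10=S
input #6, d=4, n=-2, q=-4: events B2->S, B1->F, B3->F, B5->E, B4->T, B8->F, B10->E, B9->F; outcomes B1=F, B2=S, B3=F, B4=T, B5=E, B8=F, B9=F, B10=E
input #7, d=8, n=-2, q=-4: events B2->S, B1->F, B3->F, B5->E, B4->F, B7->E, B6->T, B8->T, B8->T, B8->T, B8->F, B10->E, B9->F; outcomes B1=F, B2=S, B3=F, B4=F, B5=E, B6=T, B7=E, B8=T, B8=F, B9=F, B10=E
input #8, d=8, n=-3, q=-1: events B2->E, B1->T, B2->E, B1->T, B2->E, B1->T, B2->S, B1->F, B3->T, B5->S, B4->T, B8->F, B10->E, B9->F; outcomes B1=T, B1=F, B2=S, B2=E, B3=T, B4=T, B5=S, B8=F, B9=F, B10=E
input #9, d=3, n=-2, q=-2: events B2->E, B1->T, B2->E, B1->T, B2->S, B1->F, B3->F, B5->S, B4->T, B8->F, B10->E, B9->F; outcomes B1=T, B1=F, B2=S, B2=E, B3=F, B4=T, B5=S, B8=F, B9=F, B10=E
together the pool reaches 18 outcomes: B1=T, B1=F, B2=S, B2=E, B3=T, B3=F, B4=T, B4=F, B5=S, B5=E, B6=T, B7=S, B7=E, B8=T, B8=F, B9=F, B10=S, B10=E
every size-1 subset falls short of the 18 outcomes (best: 11/18)
every size-2 subset falls short of the 18 outcomes (best: 17/18)
the canonical winner is {1, 2, 7}: size 3, full 18-outcome coverage, earliest index list among size-3 covers
Answer: 1, 2, 7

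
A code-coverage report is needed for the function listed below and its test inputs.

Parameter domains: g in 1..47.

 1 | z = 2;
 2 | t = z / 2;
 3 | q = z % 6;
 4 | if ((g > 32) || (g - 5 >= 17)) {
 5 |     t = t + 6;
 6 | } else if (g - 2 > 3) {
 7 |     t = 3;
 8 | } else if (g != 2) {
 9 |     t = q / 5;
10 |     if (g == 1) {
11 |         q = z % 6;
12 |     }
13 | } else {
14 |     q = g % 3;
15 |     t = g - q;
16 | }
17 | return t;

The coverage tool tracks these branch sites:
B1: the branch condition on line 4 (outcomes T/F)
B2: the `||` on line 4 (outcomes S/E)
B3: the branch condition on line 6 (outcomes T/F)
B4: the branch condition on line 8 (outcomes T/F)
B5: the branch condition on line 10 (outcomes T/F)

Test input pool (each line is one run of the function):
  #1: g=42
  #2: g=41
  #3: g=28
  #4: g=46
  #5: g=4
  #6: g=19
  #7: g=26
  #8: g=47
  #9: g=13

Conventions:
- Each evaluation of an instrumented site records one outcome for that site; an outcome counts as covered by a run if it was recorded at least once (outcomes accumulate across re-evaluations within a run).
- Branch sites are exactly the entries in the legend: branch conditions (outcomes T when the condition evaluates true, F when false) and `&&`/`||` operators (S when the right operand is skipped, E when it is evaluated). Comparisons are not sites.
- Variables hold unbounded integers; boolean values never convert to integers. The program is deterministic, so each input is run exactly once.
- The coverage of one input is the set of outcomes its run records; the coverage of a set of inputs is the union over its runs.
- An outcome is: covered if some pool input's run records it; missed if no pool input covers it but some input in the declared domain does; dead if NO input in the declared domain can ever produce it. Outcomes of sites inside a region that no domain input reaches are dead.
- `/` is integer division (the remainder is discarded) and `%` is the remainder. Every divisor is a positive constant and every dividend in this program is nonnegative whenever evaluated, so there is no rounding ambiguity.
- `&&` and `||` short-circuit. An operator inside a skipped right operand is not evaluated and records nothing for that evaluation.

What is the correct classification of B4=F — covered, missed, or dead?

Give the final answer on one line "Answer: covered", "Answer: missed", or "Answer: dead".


no pool input records B4=F
but domain input (g=2) does record it -> reachable, so missed
Answer: missed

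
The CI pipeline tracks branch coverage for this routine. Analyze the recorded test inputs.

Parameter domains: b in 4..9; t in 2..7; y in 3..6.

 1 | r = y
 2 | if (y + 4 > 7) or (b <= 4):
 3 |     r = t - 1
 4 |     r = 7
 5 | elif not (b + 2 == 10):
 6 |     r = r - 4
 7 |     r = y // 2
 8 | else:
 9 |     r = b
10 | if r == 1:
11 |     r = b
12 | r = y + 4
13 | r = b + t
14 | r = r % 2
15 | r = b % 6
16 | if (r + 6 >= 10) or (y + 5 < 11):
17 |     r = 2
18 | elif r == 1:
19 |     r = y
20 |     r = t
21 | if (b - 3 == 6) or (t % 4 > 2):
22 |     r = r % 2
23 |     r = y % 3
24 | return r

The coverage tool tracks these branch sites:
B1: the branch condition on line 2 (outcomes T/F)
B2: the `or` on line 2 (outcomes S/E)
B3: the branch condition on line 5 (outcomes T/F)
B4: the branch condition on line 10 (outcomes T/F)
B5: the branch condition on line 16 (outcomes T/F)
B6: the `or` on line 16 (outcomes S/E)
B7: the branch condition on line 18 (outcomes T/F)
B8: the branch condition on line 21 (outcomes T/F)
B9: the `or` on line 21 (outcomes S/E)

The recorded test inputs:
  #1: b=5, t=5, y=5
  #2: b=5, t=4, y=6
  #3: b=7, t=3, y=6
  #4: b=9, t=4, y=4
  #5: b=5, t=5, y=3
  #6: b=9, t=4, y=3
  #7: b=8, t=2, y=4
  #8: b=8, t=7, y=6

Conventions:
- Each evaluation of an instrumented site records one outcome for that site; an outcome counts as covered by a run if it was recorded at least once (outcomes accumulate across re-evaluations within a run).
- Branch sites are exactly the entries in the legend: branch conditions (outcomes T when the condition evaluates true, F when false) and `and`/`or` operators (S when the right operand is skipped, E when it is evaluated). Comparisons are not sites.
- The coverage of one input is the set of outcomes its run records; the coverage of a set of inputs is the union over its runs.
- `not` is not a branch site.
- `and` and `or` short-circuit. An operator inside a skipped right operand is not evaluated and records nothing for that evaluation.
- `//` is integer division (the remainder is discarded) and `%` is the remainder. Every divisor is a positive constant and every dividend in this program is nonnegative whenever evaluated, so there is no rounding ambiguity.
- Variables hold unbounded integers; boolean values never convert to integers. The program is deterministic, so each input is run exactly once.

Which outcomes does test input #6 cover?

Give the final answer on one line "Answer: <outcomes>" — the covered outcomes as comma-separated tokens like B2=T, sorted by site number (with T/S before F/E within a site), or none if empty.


Event log for input #6 (b=9, t=4, y=3):
  B2->E, B1->F, B3->T, B4->T, B6->E, B5->T, B9->S, B8->T
distinct outcomes covered: B1=F, B2=E, B3=T, B4=T, B5=T, B6=E, B8=T, B9=S
Answer: B1=F, B2=E, B3=T, B4=T, B5=T, B6=E, B8=T, B9=S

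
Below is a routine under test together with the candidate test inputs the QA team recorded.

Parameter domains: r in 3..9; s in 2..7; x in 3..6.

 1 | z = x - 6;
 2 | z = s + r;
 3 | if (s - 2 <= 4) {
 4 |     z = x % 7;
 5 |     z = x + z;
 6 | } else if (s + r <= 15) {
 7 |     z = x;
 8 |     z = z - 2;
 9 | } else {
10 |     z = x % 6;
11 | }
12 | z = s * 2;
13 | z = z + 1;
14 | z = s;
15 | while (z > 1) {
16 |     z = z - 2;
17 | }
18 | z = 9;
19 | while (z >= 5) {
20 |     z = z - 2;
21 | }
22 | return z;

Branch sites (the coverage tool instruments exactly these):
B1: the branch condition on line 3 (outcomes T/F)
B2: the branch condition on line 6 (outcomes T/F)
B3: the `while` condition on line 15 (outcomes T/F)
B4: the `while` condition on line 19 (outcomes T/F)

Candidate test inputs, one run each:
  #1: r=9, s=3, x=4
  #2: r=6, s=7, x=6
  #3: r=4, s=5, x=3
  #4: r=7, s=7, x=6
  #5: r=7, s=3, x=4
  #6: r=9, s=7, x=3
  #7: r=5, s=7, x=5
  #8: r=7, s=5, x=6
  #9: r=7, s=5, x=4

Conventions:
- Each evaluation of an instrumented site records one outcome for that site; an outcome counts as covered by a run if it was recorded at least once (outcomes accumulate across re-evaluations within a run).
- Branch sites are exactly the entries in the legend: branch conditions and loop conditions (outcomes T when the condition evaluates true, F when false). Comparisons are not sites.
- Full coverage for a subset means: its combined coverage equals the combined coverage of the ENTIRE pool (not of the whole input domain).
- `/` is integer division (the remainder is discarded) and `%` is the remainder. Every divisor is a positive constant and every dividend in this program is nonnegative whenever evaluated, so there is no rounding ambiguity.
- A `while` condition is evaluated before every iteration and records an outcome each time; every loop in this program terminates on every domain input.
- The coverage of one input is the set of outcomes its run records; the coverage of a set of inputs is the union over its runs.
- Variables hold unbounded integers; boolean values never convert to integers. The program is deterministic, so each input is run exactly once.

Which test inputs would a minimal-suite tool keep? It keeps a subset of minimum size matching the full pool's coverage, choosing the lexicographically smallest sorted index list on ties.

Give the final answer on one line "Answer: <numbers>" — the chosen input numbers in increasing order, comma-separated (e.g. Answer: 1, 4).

run #1 (r=9, s=3, x=4) records B1=T, B3=T, B3=F, B4=T, B4=F
run #2 (r=6, s=7, x=6) records B1=F, B2=T, B3=T, B3=F, B4=T, B4=F
run #3 (r=4, s=5, x=3) records B1=T, B3=T, B3=F, B4=T, B4=F
run #4 (r=7, s=7, x=6) records B1=F, B2=T, B3=T, B3=F, B4=T, B4=F
run #5 (r=7, s=3, x=4) records B1=T, B3=T, B3=F, B4=T, B4=F
run #6 (r=9, s=7, x=3) records B1=F, B2=F, B3=T, B3=F, B4=T, B4=F
run #7 (r=5, s=7, x=5) records B1=F, B2=T, B3=T, B3=F, B4=T, B4=F
run #8 (r=7, s=5, x=6) records B1=T, B3=T, B3=F, B4=T, B4=F
run #9 (r=7, s=5, x=4) records B1=T, B3=T, B3=F, B4=T, B4=F
the full pool covers 8 outcomes: B1=T, B1=F, B2=T, B2=F, B3=T, B3=F, B4=T, B4=F
every size-1 subset falls short of the 8 outcomes (best: 6/8)
every size-2 subset falls short of the 8 outcomes (best: 7/8)
size 3: inputs {1, 2, 6} cover all 8 outcomes, and no lexicographically smaller subset of this size does

Answer: 1, 2, 6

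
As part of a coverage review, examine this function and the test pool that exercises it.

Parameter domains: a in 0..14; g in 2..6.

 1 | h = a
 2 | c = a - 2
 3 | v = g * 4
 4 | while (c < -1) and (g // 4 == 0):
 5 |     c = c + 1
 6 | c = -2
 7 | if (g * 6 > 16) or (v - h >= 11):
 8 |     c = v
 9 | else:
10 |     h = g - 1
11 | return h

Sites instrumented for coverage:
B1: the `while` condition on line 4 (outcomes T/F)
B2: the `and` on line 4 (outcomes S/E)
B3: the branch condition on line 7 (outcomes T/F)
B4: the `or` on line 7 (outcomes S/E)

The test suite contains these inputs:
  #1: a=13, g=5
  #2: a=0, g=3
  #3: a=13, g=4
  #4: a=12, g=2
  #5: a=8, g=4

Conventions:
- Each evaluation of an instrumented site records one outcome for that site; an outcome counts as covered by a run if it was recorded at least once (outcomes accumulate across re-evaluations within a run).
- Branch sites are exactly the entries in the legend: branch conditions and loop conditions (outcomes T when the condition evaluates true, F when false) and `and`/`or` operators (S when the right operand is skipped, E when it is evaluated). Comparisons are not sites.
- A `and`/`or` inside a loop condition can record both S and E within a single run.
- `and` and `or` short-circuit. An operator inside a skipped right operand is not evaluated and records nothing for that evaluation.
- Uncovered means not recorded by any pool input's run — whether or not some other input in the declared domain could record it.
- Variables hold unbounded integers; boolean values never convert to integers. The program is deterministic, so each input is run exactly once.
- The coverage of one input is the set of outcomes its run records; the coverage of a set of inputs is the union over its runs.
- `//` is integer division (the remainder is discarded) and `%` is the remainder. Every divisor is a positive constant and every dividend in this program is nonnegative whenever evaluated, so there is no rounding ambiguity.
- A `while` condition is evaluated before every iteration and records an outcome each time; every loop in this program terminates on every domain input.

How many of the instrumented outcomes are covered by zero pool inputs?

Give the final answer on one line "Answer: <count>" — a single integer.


input #1, a=13, g=5: events B2->S, B1->F, B4->S, B3->T; outcomes B1=F, B2=S, B3=T, B4=S
input #2, a=0, g=3: events B2->E, B1->T, B2->S, B1->F, B4->S, B3->T; outcomes B1=T, B1=F, B2=S, B2=E, B3=T, B4=S
input #3, a=13, g=4: events B2->S, B1->F, B4->S, B3->T; outcomes B1=F, B2=S, B3=T, B4=S
input #4, a=12, g=2: events B2->S, B1->F, B4->E, B3->F; outcomes B1=F, B2=S, B3=F, B4=E
input #5, a=8, g=4: events B2->S, B1->F, B4->S, B3->T; outcomes B1=F, B2=S, B3=T, B4=S
union over the pool: B1=T, B1=F, B2=S, B2=E, B3=T, B3=F, B4=S, B4=E
uncovered (0 of 8): none
Answer: 0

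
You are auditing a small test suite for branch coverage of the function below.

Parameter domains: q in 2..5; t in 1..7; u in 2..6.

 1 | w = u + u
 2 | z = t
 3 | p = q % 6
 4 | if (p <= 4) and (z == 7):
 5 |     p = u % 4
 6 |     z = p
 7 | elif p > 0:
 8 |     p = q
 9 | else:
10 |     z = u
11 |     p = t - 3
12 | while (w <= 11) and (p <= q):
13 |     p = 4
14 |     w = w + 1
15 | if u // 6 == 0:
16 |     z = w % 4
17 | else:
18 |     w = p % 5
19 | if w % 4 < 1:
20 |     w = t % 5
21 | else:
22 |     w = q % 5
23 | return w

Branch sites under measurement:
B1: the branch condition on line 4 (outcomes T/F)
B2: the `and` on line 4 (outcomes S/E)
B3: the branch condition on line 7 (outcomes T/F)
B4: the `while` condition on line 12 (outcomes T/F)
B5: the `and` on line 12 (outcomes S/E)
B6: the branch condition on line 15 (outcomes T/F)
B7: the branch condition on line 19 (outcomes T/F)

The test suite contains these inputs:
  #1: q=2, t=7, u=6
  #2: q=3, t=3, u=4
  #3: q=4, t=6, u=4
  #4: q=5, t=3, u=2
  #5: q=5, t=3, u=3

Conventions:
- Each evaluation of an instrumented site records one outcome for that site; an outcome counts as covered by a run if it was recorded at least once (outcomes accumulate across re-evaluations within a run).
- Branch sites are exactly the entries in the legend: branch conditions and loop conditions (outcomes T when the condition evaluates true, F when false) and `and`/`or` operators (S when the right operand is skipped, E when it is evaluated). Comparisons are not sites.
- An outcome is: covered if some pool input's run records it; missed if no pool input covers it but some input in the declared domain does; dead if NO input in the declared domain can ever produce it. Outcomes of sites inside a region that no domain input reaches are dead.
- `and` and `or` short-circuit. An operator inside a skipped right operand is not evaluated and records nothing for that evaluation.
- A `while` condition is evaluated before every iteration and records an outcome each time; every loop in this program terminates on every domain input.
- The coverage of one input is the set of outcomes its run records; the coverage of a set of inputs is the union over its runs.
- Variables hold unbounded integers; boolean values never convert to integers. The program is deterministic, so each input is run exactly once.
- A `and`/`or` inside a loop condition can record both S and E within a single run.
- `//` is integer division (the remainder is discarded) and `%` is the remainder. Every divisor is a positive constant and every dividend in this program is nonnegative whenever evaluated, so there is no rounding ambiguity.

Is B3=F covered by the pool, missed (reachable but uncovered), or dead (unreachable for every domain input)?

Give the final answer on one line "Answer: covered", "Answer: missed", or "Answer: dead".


no pool input records B3=F
checking all 140 inputs in the declared domain: B3=F is never recorded -> dead
Answer: dead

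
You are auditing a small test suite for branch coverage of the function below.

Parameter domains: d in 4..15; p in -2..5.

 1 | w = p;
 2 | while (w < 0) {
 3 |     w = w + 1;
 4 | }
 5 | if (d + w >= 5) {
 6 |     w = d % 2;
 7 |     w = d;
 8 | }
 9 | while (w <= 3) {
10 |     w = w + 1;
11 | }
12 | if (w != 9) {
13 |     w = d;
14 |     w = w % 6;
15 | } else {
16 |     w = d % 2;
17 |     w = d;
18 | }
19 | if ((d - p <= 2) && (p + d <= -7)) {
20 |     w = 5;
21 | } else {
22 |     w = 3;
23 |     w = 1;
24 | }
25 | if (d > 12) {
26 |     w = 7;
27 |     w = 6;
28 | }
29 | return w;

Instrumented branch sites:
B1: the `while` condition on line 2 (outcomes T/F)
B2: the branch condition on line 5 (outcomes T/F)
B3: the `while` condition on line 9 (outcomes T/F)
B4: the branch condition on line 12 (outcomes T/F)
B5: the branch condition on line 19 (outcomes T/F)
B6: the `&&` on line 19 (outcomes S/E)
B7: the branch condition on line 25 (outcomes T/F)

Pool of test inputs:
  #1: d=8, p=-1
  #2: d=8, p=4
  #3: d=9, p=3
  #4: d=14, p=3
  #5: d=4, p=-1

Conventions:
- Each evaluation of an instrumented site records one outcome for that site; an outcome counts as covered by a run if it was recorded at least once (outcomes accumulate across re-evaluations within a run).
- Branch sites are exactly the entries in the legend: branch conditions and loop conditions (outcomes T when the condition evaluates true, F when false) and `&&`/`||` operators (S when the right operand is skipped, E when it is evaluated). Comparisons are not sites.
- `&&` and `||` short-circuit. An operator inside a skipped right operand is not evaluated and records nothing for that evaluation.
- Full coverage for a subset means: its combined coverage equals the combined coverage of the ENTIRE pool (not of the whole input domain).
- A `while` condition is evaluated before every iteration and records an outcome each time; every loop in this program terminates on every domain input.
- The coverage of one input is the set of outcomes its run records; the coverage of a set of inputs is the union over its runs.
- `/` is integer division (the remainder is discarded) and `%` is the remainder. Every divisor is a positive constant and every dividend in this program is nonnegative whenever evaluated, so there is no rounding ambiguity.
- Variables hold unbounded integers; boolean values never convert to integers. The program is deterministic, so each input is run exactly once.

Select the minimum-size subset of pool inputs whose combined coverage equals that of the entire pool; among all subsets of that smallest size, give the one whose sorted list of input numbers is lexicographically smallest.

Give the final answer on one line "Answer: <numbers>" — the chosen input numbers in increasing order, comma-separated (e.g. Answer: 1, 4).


test 1 (d=8, p=-1) hits B1=T, B1=F, B2=T, B3=F, B4=T, B5=F, B6=S, B7=F
test 2 (d=8, p=4) hits B1=F, B2=T, B3=F, B4=T, B5=F, B6=S, B7=F
test 3 (d=9, p=3) hits B1=F, B2=T, B3=F, B4=F, B5=F, B6=S, B7=F
test 4 (d=14, p=3) hits B1=F, B2=T, B3=F, B4=T, B5=F, B6=S, B7=T
test 5 (d=4, p=-1) hits B1=T, B1=F, B2=F, B3=T, B3=F, B4=T, B5=F, B6=S, B7=F
the full pool covers 12 outcomes: B1=T, B1=F, B2=T, B2=F, B3=T, B3=F, B4=T, B4=F, B5=F, B6=S, B7=T, B7=F
checked all size-1 subsets: none covers 12 outcomes (max 9/12)
checked all size-2 subsets: none covers 12 outcomes (max 11/12)
at size 3, {3, 4, 5} reaches all 12 outcomes; every lexicographically earlier size-3 subset fails
Answer: 3, 4, 5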